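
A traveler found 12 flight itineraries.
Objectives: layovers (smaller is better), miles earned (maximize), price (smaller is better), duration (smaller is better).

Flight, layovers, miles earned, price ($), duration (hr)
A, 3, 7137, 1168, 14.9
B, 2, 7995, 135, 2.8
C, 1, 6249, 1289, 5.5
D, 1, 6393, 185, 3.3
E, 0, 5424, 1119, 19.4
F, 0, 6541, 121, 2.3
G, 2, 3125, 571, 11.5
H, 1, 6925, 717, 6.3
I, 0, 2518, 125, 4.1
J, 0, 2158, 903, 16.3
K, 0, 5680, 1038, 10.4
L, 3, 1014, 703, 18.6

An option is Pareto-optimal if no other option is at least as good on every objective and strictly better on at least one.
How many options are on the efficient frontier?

3

A: dominated by B (layovers 2≤3, miles earned 7995≥7137, price 135≤1168, duration 2.8≤14.9).
B: not dominated (best miles earned).
C: dominated by D (layovers 1≤1, miles earned 6393≥6249, price 185≤1289, duration 3.3≤5.5).
D: dominated by F (layovers 0≤1, miles earned 6541≥6393, price 121≤185, duration 2.3≤3.3).
E: dominated by F (layovers 0≤0, miles earned 6541≥5424, price 121≤1119, duration 2.3≤19.4).
F: not dominated (best price).
G: dominated by B (layovers 2≤2, miles earned 7995≥3125, price 135≤571, duration 2.8≤11.5).
H: not dominated.
I: dominated by F (layovers 0≤0, miles earned 6541≥2518, price 121≤125, duration 2.3≤4.1).
J: dominated by F (layovers 0≤0, miles earned 6541≥2158, price 121≤903, duration 2.3≤16.3).
K: dominated by F (layovers 0≤0, miles earned 6541≥5680, price 121≤1038, duration 2.3≤10.4).
L: dominated by B (layovers 2≤3, miles earned 7995≥1014, price 135≤703, duration 2.8≤18.6).
Pareto-optimal: B, F, H → 3.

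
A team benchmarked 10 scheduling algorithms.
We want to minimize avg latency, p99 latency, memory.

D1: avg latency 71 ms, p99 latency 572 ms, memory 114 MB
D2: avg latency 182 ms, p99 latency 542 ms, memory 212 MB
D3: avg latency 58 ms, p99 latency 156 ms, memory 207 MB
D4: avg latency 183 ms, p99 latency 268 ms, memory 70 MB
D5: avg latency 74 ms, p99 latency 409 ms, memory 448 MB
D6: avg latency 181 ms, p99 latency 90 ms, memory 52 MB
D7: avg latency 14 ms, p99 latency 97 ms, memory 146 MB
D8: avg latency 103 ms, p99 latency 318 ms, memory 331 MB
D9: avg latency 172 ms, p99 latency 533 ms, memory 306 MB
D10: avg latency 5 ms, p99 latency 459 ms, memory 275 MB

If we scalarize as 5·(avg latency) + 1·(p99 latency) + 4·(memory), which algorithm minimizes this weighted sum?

D1: 5·71 + 1·572 + 4·114 = 1383
D2: 5·182 + 1·542 + 4·212 = 2300
D3: 5·58 + 1·156 + 4·207 = 1274
D4: 5·183 + 1·268 + 4·70 = 1463
D5: 5·74 + 1·409 + 4·448 = 2571
D6: 5·181 + 1·90 + 4·52 = 1203
D7: 5·14 + 1·97 + 4·146 = 751
D8: 5·103 + 1·318 + 4·331 = 2157
D9: 5·172 + 1·533 + 4·306 = 2617
D10: 5·5 + 1·459 + 4·275 = 1584
Lowest: D7 at 751.

D7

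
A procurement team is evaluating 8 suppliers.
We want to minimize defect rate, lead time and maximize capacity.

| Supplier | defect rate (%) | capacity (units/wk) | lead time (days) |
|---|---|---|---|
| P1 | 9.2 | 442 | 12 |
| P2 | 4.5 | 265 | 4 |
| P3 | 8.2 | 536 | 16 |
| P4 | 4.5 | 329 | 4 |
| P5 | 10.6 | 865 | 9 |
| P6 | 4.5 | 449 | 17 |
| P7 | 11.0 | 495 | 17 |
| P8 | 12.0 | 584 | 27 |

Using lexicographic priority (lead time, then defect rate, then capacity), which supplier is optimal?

P4

First minimize lead time: best is 4, kept {P2, P4}.
Then minimize defect rate: best is 4.5, kept {P2, P4}.
Then maximize capacity: best is 329, kept {P4}.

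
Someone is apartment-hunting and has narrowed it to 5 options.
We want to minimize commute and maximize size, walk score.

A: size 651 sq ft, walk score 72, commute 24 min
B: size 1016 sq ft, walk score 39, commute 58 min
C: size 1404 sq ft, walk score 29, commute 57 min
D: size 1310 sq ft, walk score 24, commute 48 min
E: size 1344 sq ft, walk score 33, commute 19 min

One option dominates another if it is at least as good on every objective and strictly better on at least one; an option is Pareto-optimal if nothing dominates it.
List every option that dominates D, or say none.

E: size 1344≥1310, walk score 33≥24, commute 19≤48 — dominates D.
Others (A, B, C) are each worse than D on at least one objective.

E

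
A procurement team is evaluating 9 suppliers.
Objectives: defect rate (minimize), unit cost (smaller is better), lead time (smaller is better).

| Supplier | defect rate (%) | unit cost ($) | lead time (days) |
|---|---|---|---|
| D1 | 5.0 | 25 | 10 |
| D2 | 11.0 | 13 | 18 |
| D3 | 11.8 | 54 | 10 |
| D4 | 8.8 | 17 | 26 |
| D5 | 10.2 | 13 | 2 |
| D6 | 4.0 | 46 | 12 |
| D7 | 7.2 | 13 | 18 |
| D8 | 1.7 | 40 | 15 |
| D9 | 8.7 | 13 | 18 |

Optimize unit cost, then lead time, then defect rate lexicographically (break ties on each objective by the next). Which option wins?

D5

First minimize unit cost: best is 13, kept {D2, D5, D7, D9}.
Then minimize lead time: best is 2, kept {D5}.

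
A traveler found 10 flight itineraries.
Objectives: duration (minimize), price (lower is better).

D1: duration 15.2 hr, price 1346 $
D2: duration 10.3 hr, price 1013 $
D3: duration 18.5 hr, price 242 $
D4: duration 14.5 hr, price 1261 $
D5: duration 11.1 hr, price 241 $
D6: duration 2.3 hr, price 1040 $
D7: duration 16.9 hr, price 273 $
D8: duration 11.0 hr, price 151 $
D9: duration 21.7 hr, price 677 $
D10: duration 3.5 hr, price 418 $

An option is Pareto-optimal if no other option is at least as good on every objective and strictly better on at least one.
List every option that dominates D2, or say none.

D10

D10: duration 3.5≤10.3, price 418≤1013 — dominates D2.
Others (D1, D3, D4, D5, D6, D7, D8, D9) are each worse than D2 on at least one objective.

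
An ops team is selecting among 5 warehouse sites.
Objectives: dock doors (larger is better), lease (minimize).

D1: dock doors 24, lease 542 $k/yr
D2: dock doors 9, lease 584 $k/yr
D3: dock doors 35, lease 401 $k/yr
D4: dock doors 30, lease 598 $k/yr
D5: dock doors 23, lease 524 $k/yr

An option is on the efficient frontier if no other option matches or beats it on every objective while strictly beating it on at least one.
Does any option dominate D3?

D1: worse on dock doors (24 vs 35).
D2: worse on dock doors (9 vs 35).
D4: worse on dock doors (30 vs 35).
D5: worse on dock doors (23 vs 35).
No option is at least as good as D3 on every objective and strictly better on one.

No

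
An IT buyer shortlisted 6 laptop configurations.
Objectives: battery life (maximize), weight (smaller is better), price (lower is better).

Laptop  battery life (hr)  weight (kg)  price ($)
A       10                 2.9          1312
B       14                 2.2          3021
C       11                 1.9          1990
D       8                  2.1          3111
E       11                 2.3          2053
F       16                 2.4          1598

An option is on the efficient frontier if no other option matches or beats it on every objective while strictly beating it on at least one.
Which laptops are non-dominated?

A, B, C, F

A: not dominated (best price).
B: not dominated.
C: not dominated (best weight).
D: dominated by C (battery life 11≥8, weight 1.9≤2.1, price 1990≤3111).
E: dominated by C (battery life 11≥11, weight 1.9≤2.3, price 1990≤2053).
F: not dominated (best battery life).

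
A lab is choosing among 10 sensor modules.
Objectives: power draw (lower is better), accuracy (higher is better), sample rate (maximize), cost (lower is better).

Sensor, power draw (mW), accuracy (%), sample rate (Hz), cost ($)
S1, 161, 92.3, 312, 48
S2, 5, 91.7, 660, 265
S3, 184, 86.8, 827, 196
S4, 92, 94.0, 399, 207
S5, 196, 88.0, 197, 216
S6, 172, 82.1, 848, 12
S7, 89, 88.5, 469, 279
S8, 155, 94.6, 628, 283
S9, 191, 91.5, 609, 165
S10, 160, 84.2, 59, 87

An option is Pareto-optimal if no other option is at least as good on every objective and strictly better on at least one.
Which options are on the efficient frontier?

S1: not dominated.
S2: not dominated (best power draw).
S3: not dominated.
S4: not dominated.
S5: dominated by S1 (power draw 161≤196, accuracy 92.3≥88.0, sample rate 312≥197, cost 48≤216).
S6: not dominated (best sample rate).
S7: dominated by S2 (power draw 5≤89, accuracy 91.7≥88.5, sample rate 660≥469, cost 265≤279).
S8: not dominated (best accuracy).
S9: not dominated.
S10: not dominated.

S1, S2, S3, S4, S6, S8, S9, S10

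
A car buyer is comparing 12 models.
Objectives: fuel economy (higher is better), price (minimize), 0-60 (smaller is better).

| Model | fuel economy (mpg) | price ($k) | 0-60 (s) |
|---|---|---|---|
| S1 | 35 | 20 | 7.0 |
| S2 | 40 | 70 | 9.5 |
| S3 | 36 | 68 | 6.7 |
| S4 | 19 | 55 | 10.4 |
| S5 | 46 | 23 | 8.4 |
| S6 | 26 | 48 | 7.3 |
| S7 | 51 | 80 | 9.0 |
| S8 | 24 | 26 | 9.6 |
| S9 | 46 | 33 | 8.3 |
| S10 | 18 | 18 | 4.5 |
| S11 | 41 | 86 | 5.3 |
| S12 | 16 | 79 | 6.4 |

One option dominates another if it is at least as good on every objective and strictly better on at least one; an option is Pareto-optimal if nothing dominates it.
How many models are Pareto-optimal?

S1: not dominated.
S2: dominated by S5 (fuel economy 46≥40, price 23≤70, 0-60 8.4≤9.5).
S3: not dominated.
S4: dominated by S1 (fuel economy 35≥19, price 20≤55, 0-60 7.0≤10.4).
S5: not dominated.
S6: dominated by S1 (fuel economy 35≥26, price 20≤48, 0-60 7.0≤7.3).
S7: not dominated (best fuel economy).
S8: dominated by S1 (fuel economy 35≥24, price 20≤26, 0-60 7.0≤9.6).
S9: not dominated.
S10: not dominated (best price).
S11: not dominated.
S12: dominated by S10 (fuel economy 18≥16, price 18≤79, 0-60 4.5≤6.4).
Pareto-optimal: S1, S3, S5, S7, S9, S10, S11 → 7.

7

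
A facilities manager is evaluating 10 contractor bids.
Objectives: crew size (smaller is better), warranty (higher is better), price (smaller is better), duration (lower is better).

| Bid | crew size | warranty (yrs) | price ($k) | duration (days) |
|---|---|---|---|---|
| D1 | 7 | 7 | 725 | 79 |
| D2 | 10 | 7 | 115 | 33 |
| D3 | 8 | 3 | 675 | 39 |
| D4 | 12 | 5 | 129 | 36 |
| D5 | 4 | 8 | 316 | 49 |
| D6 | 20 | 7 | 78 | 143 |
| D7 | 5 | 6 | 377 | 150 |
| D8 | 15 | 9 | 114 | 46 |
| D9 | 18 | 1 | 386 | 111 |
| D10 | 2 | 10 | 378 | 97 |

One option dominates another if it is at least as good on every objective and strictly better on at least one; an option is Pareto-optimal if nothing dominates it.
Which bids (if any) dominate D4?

D2: crew size 10≤12, warranty 7≥5, price 115≤129, duration 33≤36 — dominates D4.
Others (D1, D3, D5, D6, D7, D8, D9, D10) are each worse than D4 on at least one objective.

D2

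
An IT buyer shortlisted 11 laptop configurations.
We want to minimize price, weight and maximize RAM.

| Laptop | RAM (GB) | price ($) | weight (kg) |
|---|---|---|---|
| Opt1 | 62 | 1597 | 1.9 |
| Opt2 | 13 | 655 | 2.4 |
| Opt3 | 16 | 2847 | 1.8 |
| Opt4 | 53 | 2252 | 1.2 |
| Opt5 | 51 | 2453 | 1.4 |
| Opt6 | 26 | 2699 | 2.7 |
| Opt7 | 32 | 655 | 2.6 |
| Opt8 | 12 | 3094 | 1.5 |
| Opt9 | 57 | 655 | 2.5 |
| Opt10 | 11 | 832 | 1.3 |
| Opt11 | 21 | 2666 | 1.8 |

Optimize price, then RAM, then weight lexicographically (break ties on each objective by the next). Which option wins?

Opt9

First minimize price: best is 655, kept {Opt2, Opt7, Opt9}.
Then maximize RAM: best is 57, kept {Opt9}.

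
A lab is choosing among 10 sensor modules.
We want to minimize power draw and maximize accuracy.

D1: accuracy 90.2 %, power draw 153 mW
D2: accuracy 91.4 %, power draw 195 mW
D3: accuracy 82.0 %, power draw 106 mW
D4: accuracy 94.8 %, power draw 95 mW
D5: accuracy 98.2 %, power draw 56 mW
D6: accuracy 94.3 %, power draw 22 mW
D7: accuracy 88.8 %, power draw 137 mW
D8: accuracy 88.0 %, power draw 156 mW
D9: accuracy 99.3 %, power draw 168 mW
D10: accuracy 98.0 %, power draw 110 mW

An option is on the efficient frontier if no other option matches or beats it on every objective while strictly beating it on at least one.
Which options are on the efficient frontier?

D5, D6, D9

D1: dominated by D4 (accuracy 94.8≥90.2, power draw 95≤153).
D2: dominated by D4 (accuracy 94.8≥91.4, power draw 95≤195).
D3: dominated by D4 (accuracy 94.8≥82.0, power draw 95≤106).
D4: dominated by D5 (accuracy 98.2≥94.8, power draw 56≤95).
D5: not dominated.
D6: not dominated (best power draw).
D7: dominated by D4 (accuracy 94.8≥88.8, power draw 95≤137).
D8: dominated by D1 (accuracy 90.2≥88.0, power draw 153≤156).
D9: not dominated (best accuracy).
D10: dominated by D5 (accuracy 98.2≥98.0, power draw 56≤110).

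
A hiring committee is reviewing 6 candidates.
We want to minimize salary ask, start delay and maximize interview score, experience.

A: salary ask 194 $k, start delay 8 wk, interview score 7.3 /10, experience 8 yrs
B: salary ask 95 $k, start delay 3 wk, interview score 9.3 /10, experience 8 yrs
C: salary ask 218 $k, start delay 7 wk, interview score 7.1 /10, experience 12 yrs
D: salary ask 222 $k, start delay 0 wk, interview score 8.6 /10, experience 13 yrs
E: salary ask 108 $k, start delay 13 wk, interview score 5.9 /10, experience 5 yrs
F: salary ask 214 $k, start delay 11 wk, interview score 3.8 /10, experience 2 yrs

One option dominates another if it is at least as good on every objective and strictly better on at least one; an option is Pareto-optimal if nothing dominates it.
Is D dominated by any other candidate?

No

A: worse on start delay (8 vs 0).
B: worse on start delay (3 vs 0).
C: worse on start delay (7 vs 0).
E: worse on start delay (13 vs 0).
F: worse on start delay (11 vs 0).
No option is at least as good as D on every objective and strictly better on one.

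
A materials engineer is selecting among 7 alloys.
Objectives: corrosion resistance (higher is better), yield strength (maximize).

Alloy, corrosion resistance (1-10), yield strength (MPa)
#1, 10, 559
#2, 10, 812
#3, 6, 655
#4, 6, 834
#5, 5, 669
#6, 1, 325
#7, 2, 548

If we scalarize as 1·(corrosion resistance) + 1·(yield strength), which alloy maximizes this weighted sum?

#4

#1: 1·10 + 1·559 = 569
#2: 1·10 + 1·812 = 822
#3: 1·6 + 1·655 = 661
#4: 1·6 + 1·834 = 840
#5: 1·5 + 1·669 = 674
#6: 1·1 + 1·325 = 326
#7: 1·2 + 1·548 = 550
Highest: #4 at 840.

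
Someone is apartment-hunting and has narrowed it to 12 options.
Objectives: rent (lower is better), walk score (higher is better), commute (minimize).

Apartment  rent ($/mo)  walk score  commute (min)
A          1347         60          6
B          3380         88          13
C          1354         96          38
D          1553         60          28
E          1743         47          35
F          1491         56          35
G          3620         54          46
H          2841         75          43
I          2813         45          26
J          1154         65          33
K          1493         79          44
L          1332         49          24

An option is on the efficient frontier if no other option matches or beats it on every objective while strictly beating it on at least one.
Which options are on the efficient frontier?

A: not dominated (best commute).
B: not dominated.
C: not dominated (best walk score).
D: dominated by A (rent 1347≤1553, walk score 60≥60, commute 6≤28).
E: dominated by A (rent 1347≤1743, walk score 60≥47, commute 6≤35).
F: dominated by A (rent 1347≤1491, walk score 60≥56, commute 6≤35).
G: dominated by A (rent 1347≤3620, walk score 60≥54, commute 6≤46).
H: dominated by C (rent 1354≤2841, walk score 96≥75, commute 38≤43).
I: dominated by A (rent 1347≤2813, walk score 60≥45, commute 6≤26).
J: not dominated (best rent).
K: dominated by C (rent 1354≤1493, walk score 96≥79, commute 38≤44).
L: not dominated.

A, B, C, J, L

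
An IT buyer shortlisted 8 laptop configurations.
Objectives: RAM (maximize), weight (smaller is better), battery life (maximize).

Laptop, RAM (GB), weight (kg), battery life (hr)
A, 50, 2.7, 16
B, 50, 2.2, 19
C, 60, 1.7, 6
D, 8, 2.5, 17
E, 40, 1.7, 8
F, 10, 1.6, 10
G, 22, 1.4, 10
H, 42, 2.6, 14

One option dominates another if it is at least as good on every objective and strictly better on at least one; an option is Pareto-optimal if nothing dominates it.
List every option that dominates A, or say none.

B: RAM 50≥50, weight 2.2≤2.7, battery life 19≥16 — dominates A.
Others (C, D, E, F, G, H) are each worse than A on at least one objective.

B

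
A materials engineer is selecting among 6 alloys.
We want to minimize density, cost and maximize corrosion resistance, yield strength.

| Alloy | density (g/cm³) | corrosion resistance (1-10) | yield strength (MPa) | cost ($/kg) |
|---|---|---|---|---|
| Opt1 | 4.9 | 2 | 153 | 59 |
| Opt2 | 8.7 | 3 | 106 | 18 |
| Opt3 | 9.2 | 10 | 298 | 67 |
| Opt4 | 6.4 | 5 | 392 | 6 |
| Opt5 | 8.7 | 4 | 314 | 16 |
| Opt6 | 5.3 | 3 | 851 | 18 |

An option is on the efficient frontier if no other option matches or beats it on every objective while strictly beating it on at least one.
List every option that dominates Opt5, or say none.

Opt4: density 6.4≤8.7, corrosion resistance 5≥4, yield strength 392≥314, cost 6≤16 — dominates Opt5.
Others (Opt1, Opt2, Opt3, Opt6) are each worse than Opt5 on at least one objective.

Opt4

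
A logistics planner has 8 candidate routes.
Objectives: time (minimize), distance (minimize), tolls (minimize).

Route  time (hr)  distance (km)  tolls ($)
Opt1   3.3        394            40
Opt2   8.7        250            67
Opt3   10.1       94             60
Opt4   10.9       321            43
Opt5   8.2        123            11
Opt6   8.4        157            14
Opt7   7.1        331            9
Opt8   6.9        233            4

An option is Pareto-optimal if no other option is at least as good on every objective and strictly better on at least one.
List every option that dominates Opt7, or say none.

Opt8: time 6.9≤7.1, distance 233≤331, tolls 4≤9 — dominates Opt7.
Others (Opt1, Opt2, Opt3, Opt4, Opt5, Opt6) are each worse than Opt7 on at least one objective.

Opt8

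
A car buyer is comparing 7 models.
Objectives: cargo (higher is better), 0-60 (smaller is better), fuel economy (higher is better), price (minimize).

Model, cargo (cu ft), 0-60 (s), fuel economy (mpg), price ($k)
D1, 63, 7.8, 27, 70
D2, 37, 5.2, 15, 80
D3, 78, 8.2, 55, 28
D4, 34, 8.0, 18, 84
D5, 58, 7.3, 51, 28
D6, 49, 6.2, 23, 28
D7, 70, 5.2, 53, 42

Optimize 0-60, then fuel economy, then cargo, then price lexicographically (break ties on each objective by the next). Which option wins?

D7

First minimize 0-60: best is 5.2, kept {D2, D7}.
Then maximize fuel economy: best is 53, kept {D7}.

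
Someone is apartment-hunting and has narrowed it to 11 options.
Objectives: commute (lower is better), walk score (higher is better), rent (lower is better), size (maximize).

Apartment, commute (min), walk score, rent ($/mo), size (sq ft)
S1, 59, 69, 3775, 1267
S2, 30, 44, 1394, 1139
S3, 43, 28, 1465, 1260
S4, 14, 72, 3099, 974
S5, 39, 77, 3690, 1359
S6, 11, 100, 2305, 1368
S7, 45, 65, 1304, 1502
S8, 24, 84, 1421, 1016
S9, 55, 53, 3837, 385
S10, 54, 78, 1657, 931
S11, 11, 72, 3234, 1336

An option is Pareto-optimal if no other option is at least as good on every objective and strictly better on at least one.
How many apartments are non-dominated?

S1: dominated by S5 (commute 39≤59, walk score 77≥69, rent 3690≤3775, size 1359≥1267).
S2: not dominated.
S3: not dominated.
S4: dominated by S6 (commute 11≤14, walk score 100≥72, rent 2305≤3099, size 1368≥974).
S5: dominated by S6 (commute 11≤39, walk score 100≥77, rent 2305≤3690, size 1368≥1359).
S6: not dominated (best walk score).
S7: not dominated (best rent).
S8: not dominated.
S9: dominated by S4 (commute 14≤55, walk score 72≥53, rent 3099≤3837, size 974≥385).
S10: dominated by S8 (commute 24≤54, walk score 84≥78, rent 1421≤1657, size 1016≥931).
S11: dominated by S6 (commute 11≤11, walk score 100≥72, rent 2305≤3234, size 1368≥1336).
Pareto-optimal: S2, S3, S6, S7, S8 → 5.

5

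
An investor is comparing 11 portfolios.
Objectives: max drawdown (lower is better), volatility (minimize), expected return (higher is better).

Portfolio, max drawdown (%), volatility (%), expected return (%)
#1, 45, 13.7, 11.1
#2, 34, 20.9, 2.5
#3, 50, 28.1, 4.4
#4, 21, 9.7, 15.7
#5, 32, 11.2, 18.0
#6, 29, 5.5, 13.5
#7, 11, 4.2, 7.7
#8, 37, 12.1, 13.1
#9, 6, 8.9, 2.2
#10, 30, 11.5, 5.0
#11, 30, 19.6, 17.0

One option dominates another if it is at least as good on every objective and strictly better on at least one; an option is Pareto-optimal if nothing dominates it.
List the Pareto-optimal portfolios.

#4, #5, #6, #7, #9, #11

#1: dominated by #4 (max drawdown 21≤45, volatility 9.7≤13.7, expected return 15.7≥11.1).
#2: dominated by #4 (max drawdown 21≤34, volatility 9.7≤20.9, expected return 15.7≥2.5).
#3: dominated by #1 (max drawdown 45≤50, volatility 13.7≤28.1, expected return 11.1≥4.4).
#4: not dominated.
#5: not dominated (best expected return).
#6: not dominated.
#7: not dominated (best volatility).
#8: dominated by #4 (max drawdown 21≤37, volatility 9.7≤12.1, expected return 15.7≥13.1).
#9: not dominated (best max drawdown).
#10: dominated by #4 (max drawdown 21≤30, volatility 9.7≤11.5, expected return 15.7≥5.0).
#11: not dominated.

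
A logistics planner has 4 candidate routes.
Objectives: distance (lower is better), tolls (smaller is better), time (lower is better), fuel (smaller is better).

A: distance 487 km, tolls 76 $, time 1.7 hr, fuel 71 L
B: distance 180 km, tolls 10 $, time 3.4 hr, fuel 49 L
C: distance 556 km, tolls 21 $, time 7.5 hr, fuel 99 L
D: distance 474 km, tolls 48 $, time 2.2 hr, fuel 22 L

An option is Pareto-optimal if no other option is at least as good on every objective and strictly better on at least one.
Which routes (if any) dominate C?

B

B: distance 180≤556, tolls 10≤21, time 3.4≤7.5, fuel 49≤99 — dominates C.
Others (A, D) are each worse than C on at least one objective.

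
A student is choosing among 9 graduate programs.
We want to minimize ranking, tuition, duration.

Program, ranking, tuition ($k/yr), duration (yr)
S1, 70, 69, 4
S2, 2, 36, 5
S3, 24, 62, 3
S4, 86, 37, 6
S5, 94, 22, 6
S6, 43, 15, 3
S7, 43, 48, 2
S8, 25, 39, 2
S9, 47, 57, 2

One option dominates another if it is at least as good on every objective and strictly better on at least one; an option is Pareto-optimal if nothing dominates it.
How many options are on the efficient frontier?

S1: dominated by S3 (ranking 24≤70, tuition 62≤69, duration 3≤4).
S2: not dominated (best ranking).
S3: not dominated.
S4: dominated by S2 (ranking 2≤86, tuition 36≤37, duration 5≤6).
S5: dominated by S6 (ranking 43≤94, tuition 15≤22, duration 3≤6).
S6: not dominated (best tuition).
S7: dominated by S8 (ranking 25≤43, tuition 39≤48, duration 2≤2).
S8: not dominated.
S9: dominated by S7 (ranking 43≤47, tuition 48≤57, duration 2≤2).
Pareto-optimal: S2, S3, S6, S8 → 4.

4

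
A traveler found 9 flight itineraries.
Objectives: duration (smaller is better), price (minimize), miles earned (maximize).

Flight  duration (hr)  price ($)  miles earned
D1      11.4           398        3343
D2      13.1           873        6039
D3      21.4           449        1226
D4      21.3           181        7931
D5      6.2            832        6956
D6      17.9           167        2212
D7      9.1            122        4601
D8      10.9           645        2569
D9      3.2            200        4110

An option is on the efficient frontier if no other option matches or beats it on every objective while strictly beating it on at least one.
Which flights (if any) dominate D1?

D7: duration 9.1≤11.4, price 122≤398, miles earned 4601≥3343 — dominates D1.
D9: duration 3.2≤11.4, price 200≤398, miles earned 4110≥3343 — dominates D1.
Others (D2, D3, D4, D5, D6, D8) are each worse than D1 on at least one objective.

D7, D9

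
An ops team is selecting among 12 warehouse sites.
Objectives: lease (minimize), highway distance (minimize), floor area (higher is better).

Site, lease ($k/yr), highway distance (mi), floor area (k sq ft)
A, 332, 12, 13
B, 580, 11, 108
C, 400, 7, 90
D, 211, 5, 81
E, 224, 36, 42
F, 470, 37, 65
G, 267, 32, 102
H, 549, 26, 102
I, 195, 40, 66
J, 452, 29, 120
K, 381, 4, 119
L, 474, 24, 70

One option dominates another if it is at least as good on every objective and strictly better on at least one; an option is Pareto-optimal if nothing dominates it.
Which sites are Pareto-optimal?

D, G, I, J, K

A: dominated by D (lease 211≤332, highway distance 5≤12, floor area 81≥13).
B: dominated by K (lease 381≤580, highway distance 4≤11, floor area 119≥108).
C: dominated by K (lease 381≤400, highway distance 4≤7, floor area 119≥90).
D: not dominated.
E: dominated by D (lease 211≤224, highway distance 5≤36, floor area 81≥42).
F: dominated by C (lease 400≤470, highway distance 7≤37, floor area 90≥65).
G: not dominated.
H: dominated by K (lease 381≤549, highway distance 4≤26, floor area 119≥102).
I: not dominated (best lease).
J: not dominated (best floor area).
K: not dominated (best highway distance).
L: dominated by C (lease 400≤474, highway distance 7≤24, floor area 90≥70).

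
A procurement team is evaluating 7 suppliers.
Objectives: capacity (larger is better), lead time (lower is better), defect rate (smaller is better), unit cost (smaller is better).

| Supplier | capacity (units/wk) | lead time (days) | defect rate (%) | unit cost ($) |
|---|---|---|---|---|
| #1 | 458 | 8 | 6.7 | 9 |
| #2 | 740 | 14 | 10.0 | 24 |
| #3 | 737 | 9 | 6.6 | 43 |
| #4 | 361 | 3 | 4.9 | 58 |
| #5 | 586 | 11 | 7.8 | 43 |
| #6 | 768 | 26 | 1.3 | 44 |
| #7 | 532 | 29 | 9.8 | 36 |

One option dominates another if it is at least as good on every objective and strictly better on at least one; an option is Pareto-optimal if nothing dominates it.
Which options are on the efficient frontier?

#1: not dominated (best unit cost).
#2: not dominated.
#3: not dominated.
#4: not dominated (best lead time).
#5: dominated by #3 (capacity 737≥586, lead time 9≤11, defect rate 6.6≤7.8, unit cost 43≤43).
#6: not dominated (best capacity).
#7: not dominated.

#1, #2, #3, #4, #6, #7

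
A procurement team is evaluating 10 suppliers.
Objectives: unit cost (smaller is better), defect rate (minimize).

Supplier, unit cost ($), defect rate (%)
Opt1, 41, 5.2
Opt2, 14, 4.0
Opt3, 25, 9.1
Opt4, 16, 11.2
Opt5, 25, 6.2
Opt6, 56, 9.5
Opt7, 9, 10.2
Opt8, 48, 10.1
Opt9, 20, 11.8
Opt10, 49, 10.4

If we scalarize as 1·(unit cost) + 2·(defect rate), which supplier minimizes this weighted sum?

Opt2

Opt1: 1·41 + 2·5.2 = 51.4
Opt2: 1·14 + 2·4.0 = 22.0
Opt3: 1·25 + 2·9.1 = 43.2
Opt4: 1·16 + 2·11.2 = 38.4
Opt5: 1·25 + 2·6.2 = 37.4
Opt6: 1·56 + 2·9.5 = 75.0
Opt7: 1·9 + 2·10.2 = 29.4
Opt8: 1·48 + 2·10.1 = 68.2
Opt9: 1·20 + 2·11.8 = 43.6
Opt10: 1·49 + 2·10.4 = 69.8
Lowest: Opt2 at 22.0.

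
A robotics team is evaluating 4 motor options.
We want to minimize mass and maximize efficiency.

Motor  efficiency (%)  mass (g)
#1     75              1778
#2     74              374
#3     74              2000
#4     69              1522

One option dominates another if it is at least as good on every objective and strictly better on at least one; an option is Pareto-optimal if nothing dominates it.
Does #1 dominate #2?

No

#1 vs #2: #1 is worse on mass (1778 vs 374), so it does not dominate #2.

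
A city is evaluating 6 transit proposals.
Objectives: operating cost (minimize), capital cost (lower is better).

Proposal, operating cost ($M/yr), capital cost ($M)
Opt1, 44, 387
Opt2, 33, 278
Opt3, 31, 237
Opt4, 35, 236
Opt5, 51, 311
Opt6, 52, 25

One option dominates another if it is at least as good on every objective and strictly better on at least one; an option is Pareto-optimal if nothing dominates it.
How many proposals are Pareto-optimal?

Opt1: dominated by Opt2 (operating cost 33≤44, capital cost 278≤387).
Opt2: dominated by Opt3 (operating cost 31≤33, capital cost 237≤278).
Opt3: not dominated (best operating cost).
Opt4: not dominated.
Opt5: dominated by Opt2 (operating cost 33≤51, capital cost 278≤311).
Opt6: not dominated (best capital cost).
Pareto-optimal: Opt3, Opt4, Opt6 → 3.

3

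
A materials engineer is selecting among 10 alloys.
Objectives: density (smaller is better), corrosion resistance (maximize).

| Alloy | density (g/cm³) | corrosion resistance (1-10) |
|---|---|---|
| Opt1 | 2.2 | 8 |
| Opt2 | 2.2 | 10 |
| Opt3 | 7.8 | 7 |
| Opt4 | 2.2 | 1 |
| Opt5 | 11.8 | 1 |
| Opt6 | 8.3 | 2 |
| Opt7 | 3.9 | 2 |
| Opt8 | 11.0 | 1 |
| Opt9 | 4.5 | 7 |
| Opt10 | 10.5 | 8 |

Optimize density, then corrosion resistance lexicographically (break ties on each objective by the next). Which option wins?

First minimize density: best is 2.2, kept {Opt1, Opt2, Opt4}.
Then maximize corrosion resistance: best is 10, kept {Opt2}.

Opt2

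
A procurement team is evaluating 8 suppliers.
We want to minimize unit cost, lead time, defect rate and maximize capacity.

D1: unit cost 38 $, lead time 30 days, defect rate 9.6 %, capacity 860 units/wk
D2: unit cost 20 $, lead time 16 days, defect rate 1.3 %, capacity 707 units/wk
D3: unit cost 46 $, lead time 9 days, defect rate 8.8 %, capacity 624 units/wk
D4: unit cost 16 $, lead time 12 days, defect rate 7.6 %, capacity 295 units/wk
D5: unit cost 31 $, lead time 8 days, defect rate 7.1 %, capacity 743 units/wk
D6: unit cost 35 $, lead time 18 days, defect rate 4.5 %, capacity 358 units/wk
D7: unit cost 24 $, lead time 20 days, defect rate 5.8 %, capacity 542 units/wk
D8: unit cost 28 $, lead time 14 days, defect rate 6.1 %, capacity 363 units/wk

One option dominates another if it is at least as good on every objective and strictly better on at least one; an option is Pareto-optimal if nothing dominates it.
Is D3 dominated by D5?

Yes

D5 vs D3: unit cost 31≤46, lead time 8≤9, defect rate 7.1≤8.8, capacity 743≥624 — D5 is at least as good on every objective with at least one strict improvement.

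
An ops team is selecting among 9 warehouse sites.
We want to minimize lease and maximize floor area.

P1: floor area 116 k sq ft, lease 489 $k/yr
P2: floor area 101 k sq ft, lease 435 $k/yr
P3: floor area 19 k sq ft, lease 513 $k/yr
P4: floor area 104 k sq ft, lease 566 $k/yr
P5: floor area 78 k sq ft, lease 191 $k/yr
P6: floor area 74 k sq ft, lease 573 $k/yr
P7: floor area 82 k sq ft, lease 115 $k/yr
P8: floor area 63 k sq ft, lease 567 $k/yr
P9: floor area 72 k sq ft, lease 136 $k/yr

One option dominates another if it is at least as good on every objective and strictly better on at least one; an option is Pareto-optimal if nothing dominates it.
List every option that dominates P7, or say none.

none

P1: worse on lease (489 vs 115).
P2: worse on lease (435 vs 115).
P3: worse on floor area (19 vs 82).
P4: worse on lease (566 vs 115).
P5: worse on floor area (78 vs 82).
P6: worse on floor area (74 vs 82).
P8: worse on floor area (63 vs 82).
P9: worse on floor area (72 vs 82).
No option dominates P7.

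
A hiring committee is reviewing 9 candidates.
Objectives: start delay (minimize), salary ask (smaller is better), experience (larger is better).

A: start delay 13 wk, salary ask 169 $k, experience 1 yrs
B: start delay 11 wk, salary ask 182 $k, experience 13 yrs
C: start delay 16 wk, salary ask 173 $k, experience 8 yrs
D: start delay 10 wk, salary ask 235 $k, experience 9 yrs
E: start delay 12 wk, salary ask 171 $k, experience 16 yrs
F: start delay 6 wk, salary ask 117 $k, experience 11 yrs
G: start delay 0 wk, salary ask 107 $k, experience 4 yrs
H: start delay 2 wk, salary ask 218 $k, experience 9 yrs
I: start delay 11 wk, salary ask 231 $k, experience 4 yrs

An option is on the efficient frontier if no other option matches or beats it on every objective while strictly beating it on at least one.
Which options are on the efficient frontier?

A: dominated by F (start delay 6≤13, salary ask 117≤169, experience 11≥1).
B: not dominated.
C: dominated by E (start delay 12≤16, salary ask 171≤173, experience 16≥8).
D: dominated by F (start delay 6≤10, salary ask 117≤235, experience 11≥9).
E: not dominated (best experience).
F: not dominated.
G: not dominated (best start delay).
H: not dominated.
I: dominated by B (start delay 11≤11, salary ask 182≤231, experience 13≥4).

B, E, F, G, H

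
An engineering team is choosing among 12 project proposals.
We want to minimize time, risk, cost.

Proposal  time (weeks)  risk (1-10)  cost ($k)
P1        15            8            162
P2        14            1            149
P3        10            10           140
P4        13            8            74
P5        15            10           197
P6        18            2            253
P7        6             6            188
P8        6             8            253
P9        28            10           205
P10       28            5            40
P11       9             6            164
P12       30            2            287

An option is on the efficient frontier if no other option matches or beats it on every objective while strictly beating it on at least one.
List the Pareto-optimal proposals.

P2, P3, P4, P7, P10, P11

P1: dominated by P2 (time 14≤15, risk 1≤8, cost 149≤162).
P2: not dominated (best risk).
P3: not dominated.
P4: not dominated.
P5: dominated by P1 (time 15≤15, risk 8≤10, cost 162≤197).
P6: dominated by P2 (time 14≤18, risk 1≤2, cost 149≤253).
P7: not dominated.
P8: dominated by P7 (time 6≤6, risk 6≤8, cost 188≤253).
P9: dominated by P1 (time 15≤28, risk 8≤10, cost 162≤205).
P10: not dominated (best cost).
P11: not dominated.
P12: dominated by P2 (time 14≤30, risk 1≤2, cost 149≤287).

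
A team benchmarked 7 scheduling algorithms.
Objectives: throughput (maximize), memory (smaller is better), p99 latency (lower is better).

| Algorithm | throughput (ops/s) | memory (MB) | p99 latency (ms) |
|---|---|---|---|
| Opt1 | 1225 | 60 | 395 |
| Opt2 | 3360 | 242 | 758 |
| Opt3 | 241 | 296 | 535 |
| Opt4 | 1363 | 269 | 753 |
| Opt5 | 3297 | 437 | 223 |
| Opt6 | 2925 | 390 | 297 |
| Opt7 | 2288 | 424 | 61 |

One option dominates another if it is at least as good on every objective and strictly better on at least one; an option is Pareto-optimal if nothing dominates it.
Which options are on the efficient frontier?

Opt1, Opt2, Opt4, Opt5, Opt6, Opt7

Opt1: not dominated (best memory).
Opt2: not dominated (best throughput).
Opt3: dominated by Opt1 (throughput 1225≥241, memory 60≤296, p99 latency 395≤535).
Opt4: not dominated.
Opt5: not dominated.
Opt6: not dominated.
Opt7: not dominated (best p99 latency).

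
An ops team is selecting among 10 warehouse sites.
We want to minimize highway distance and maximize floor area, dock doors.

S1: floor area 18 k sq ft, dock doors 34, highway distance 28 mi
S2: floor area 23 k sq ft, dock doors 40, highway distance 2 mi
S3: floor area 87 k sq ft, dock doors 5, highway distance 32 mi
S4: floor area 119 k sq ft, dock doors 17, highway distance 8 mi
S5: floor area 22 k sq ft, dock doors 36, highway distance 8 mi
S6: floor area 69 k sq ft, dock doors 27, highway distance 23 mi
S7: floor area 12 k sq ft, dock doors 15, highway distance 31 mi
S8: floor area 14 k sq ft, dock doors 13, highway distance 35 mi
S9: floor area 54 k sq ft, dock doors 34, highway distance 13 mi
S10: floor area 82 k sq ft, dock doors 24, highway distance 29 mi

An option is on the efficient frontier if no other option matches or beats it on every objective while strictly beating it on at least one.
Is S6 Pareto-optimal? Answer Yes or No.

Yes

S1: worse on floor area (18 vs 69).
S2: worse on floor area (23 vs 69).
S3: worse on dock doors (5 vs 27).
S4: worse on dock doors (17 vs 27).
S5: worse on floor area (22 vs 69).
S7: worse on floor area (12 vs 69).
S8: worse on floor area (14 vs 69).
S9: worse on floor area (54 vs 69).
S10: worse on dock doors (24 vs 27).
No option is at least as good as S6 on every objective and strictly better on one.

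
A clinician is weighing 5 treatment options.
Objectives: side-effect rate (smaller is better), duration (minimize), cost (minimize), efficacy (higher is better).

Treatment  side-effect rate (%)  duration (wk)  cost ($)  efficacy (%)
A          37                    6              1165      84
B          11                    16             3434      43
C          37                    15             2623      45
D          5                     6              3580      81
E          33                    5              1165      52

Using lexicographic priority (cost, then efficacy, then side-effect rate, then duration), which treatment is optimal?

First minimize cost: best is 1165, kept {A, E}.
Then maximize efficacy: best is 84, kept {A}.

A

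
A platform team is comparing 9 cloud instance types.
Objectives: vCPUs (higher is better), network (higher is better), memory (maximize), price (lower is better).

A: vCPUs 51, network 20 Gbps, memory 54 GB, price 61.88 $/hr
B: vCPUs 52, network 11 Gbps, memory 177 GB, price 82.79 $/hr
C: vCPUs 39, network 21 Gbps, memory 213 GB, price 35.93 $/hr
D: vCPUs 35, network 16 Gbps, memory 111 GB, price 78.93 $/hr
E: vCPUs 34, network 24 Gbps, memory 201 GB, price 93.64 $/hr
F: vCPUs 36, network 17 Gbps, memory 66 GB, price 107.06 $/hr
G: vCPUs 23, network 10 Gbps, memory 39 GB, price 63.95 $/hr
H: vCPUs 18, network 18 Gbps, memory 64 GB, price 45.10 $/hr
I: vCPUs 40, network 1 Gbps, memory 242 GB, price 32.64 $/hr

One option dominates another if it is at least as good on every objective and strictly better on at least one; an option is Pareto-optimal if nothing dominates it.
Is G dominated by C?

Yes

C vs G: vCPUs 39≥23, network 21≥10, memory 213≥39, price 35.93≤63.95 — C is at least as good on every objective with at least one strict improvement.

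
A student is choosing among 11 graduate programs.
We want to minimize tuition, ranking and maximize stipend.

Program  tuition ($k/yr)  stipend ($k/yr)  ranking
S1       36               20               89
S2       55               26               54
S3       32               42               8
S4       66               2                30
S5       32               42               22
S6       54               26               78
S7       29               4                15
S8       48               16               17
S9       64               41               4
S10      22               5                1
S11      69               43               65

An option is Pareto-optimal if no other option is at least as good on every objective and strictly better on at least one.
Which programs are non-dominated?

S3, S9, S10, S11

S1: dominated by S3 (tuition 32≤36, stipend 42≥20, ranking 8≤89).
S2: dominated by S3 (tuition 32≤55, stipend 42≥26, ranking 8≤54).
S3: not dominated.
S4: dominated by S3 (tuition 32≤66, stipend 42≥2, ranking 8≤30).
S5: dominated by S3 (tuition 32≤32, stipend 42≥42, ranking 8≤22).
S6: dominated by S3 (tuition 32≤54, stipend 42≥26, ranking 8≤78).
S7: dominated by S10 (tuition 22≤29, stipend 5≥4, ranking 1≤15).
S8: dominated by S3 (tuition 32≤48, stipend 42≥16, ranking 8≤17).
S9: not dominated.
S10: not dominated (best tuition).
S11: not dominated (best stipend).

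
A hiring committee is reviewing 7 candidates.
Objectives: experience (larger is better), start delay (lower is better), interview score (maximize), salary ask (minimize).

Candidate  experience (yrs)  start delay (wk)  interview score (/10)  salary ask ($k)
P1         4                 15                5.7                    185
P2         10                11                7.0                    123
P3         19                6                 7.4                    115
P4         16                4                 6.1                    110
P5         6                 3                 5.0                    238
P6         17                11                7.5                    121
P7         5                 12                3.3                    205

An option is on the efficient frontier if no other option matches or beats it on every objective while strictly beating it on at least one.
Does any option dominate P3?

P1: worse on experience (4 vs 19).
P2: worse on experience (10 vs 19).
P4: worse on experience (16 vs 19).
P5: worse on experience (6 vs 19).
P6: worse on experience (17 vs 19).
P7: worse on experience (5 vs 19).
No option is at least as good as P3 on every objective and strictly better on one.

No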